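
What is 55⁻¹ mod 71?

55·31 = 1705 = 24·71 + 1, so 55⁻¹ ≡ 31 (mod 71).

31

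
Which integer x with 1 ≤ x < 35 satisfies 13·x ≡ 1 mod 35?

35 = 2·13 + 9
13 = 1·9 + 4
9 = 2·4 + 1
4 = 4·1 + 0
Back-substituting gives 13·27 ≡ 1 (mod 35).

27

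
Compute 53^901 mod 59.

36

By repeated squaring mod 59: 53^1≡53, 53^2≡36, 53^4≡57, 53^8≡4, 53^16≡16, 53^32≡20, 53^64≡46, 53^128≡51, 53^256≡5, 53^512≡25.
Since 901 = 1 + 4 + 128 + 256 + 512 in binary, 53^901 ≡ 53·57·51·5·25 ≡ 36 (mod 59).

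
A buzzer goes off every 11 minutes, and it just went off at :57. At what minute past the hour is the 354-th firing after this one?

51

354·11 = 3894.
3894 = 64·60 + 54, so 3894 mod 60 = 54.
(57 + 54) mod 60 = 51.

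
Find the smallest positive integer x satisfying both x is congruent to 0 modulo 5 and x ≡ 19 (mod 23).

x ≡ 0 (mod 5) gives x ∈ {0, 5, 10, 15, 20, 25, 30, 35, …}.
The first of these with x mod 23 = 19 is 65.

65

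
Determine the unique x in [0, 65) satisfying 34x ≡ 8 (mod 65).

27

The inverse of 34 mod 65 is 44 (since 34·44 = 1496 ≡ 1).
So x ≡ 44·8 = 352 ≡ 27 (mod 65).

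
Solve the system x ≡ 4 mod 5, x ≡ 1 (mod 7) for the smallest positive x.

29

x ≡ 4 (mod 5) gives x ∈ {4, 9, 14, 19, 24, 29}.
The first of these with x mod 7 = 1 is 29.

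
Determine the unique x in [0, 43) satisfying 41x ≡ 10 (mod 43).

38

The inverse of 41 mod 43 is 21 (since 41·21 = 861 ≡ 1).
So x ≡ 21·10 = 210 ≡ 38 (mod 43).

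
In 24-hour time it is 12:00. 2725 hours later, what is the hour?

1

2725 = 113·24 + 13, so 2725 mod 24 = 13.
(12 + 13) mod 24 = 1.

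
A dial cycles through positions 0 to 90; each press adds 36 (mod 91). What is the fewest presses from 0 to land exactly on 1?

43

36·43 = 1548 = 17·91 + 1, so 36⁻¹ ≡ 43 (mod 91).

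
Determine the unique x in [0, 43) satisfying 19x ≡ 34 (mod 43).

38

19⁻¹ ≡ 34 (mod 43) because 19·34 = 646 = 15·43 + 1.
Multiplying both sides by 34: x ≡ 34·34 = 1156 ≡ 38 (mod 43).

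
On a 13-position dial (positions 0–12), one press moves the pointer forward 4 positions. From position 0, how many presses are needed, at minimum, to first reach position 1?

10

13 = 3·4 + 1
4 = 4·1 + 0
Back-substituting gives 4·10 ≡ 1 (mod 13).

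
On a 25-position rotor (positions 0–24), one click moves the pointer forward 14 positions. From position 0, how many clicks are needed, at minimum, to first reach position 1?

25 = 1·14 + 11
14 = 1·11 + 3
11 = 3·3 + 2
3 = 1·2 + 1
2 = 2·1 + 0
Back-substituting gives 14·9 ≡ 1 (mod 25).

9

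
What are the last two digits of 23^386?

Successive squares of 23 mod 100: 23^1≡23, 23^2≡29, 23^4≡41, 23^8≡81, 23^16≡61, 23^32≡21, 23^64≡41, 23^128≡81, 23^256≡61.
386 = 2 + 128 + 256, so 23^386 ≡ 29·81·61 ≡ 89 (mod 100).

89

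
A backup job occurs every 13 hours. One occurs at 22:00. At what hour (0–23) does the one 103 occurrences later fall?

17

103·13 = 1339.
Dividing 1339 by 24 gives quotient 55 and remainder 19.
(22 + 19) mod 24 = 17.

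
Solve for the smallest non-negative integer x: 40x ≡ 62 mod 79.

45

40⁻¹ ≡ 2 (mod 79) because 40·2 = 80 = 1·79 + 1.
Multiplying both sides by 2: x ≡ 2·62 = 124 ≡ 45 (mod 79).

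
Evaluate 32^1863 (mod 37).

6

Successive squares of 32 mod 37: 32^1≡32, 32^2≡25, 32^4≡33, 32^8≡16, 32^16≡34, 32^32≡9, 32^64≡7, 32^128≡12, 32^256≡33, 32^512≡16, 32^1024≡34.
Since 1863 = 1 + 2 + 4 + 64 + 256 + 512 + 1024 in binary, 32^1863 ≡ 32·25·33·7·33·16·34 ≡ 6 (mod 37).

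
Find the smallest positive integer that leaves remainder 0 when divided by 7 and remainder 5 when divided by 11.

Since 11·2 ≡ 1 (mod 7), take x = 5 + 11·((0−5)·2 mod 7) = 5 + 11·4 = 49.
Check: 49 mod 7 = 0, 49 mod 11 = 5.

49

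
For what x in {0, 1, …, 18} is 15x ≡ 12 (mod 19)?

16

The inverse of 15 mod 19 is 14 (since 15·14 = 210 ≡ 1).
Multiplying both sides by 14: x ≡ 14·12 = 168 ≡ 16 (mod 19).
Check: 15·16 = 240 = 12·19 + 12.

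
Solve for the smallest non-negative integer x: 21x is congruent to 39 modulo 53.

17

The inverse of 21 mod 53 is 48 (since 21·48 = 1008 ≡ 1).
Multiplying both sides by 48: x ≡ 48·39 = 1872 ≡ 17 (mod 53).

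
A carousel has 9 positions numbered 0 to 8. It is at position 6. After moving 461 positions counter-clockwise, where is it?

4

461 = 51·9 + 2, so 461 mod 9 = 2.
(6 − 2) mod 9 = 4.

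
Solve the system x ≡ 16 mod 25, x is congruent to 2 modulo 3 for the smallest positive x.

x ≡ 2 (mod 3) gives x ∈ {2, 5, 8, 11, 14, 17, 20, 23, …}.
The first of these with x mod 25 = 16 is 41.

41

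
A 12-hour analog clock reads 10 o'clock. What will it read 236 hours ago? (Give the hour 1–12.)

2

236 mod 12 = 8 (since 19·12 = 228).
10 − 8 → 2 on a 12-hour dial.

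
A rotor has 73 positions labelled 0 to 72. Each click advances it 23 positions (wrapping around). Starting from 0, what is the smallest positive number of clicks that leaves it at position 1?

73 = 3·23 + 4
23 = 5·4 + 3
4 = 1·3 + 1
3 = 3·1 + 0
Back-substituting gives 23·54 ≡ 1 (mod 73).

54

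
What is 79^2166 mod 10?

1

Powers of 9 mod 10 repeat with period 2: 9, 1.
2166 leaves remainder 0 on division by 2, so 79^2166 ends in 1.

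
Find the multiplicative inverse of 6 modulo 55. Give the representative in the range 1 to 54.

6·46 = 276 = 5·55 + 1, so 6⁻¹ ≡ 46 (mod 55).

46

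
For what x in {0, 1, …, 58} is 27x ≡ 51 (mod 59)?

15

The inverse of 27 mod 59 is 35 (since 27·35 = 945 ≡ 1).
So x ≡ 35·51 = 1785 ≡ 15 (mod 59).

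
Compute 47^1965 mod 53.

By repeated squaring mod 53: 47^1≡47, 47^2≡36, 47^4≡24, 47^8≡46, 47^16≡49, 47^32≡16, 47^64≡44, 47^128≡28, 47^256≡42, 47^512≡15, 47^1024≡13.
1965 = 1 + 4 + 8 + 32 + 128 + 256 + 512 + 1024, so 47^1965 ≡ 47·24·46·16·28·42·15·13 ≡ 36 (mod 53).

36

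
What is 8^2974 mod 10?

4

Last digits of 8^n: 8, 4, 2, 6 (period 4).
2974 mod 4 = 2, so the last digit matches 8^2 = 4.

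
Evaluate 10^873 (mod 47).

33

Successive squares of 10 mod 47: 10^1≡10, 10^2≡6, 10^4≡36, 10^8≡27, 10^16≡24, 10^32≡12, 10^64≡3, 10^128≡9, 10^256≡34, 10^512≡28.
873 = 1 + 8 + 32 + 64 + 256 + 512, so 10^873 ≡ 10·27·12·3·34·28 ≡ 33 (mod 47).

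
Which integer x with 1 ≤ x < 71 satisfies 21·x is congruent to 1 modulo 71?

21·44 = 924 = 13·71 + 1, so 21⁻¹ ≡ 44 (mod 71).

44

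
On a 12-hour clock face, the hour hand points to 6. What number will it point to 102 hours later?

102 − 8·12 = 6, so 102 ≡ 6 (mod 12).
6 + 6 → 12 on a 12-hour dial.

12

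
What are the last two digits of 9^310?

Successive squares of 9 mod 100: 9^1≡9, 9^2≡81, 9^4≡61, 9^8≡21, 9^16≡41, 9^32≡81, 9^64≡61, 9^128≡21, 9^256≡41.
Since 310 = 2 + 4 + 16 + 32 + 256 in binary, 9^310 ≡ 81·61·41·81·41 ≡ 1 (mod 100).

01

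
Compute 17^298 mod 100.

9

By repeated squaring mod 100: 17^1≡17, 17^2≡89, 17^4≡21, 17^8≡41, 17^16≡81, 17^32≡61, 17^64≡21, 17^128≡41, 17^256≡81.
298 = 2 + 8 + 32 + 256, so 17^298 ≡ 89·41·61·81 ≡ 9 (mod 100).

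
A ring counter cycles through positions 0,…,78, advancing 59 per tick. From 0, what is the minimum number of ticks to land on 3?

67

The inverse of 59 mod 79 is 75 (since 59·75 = 4425 ≡ 1).
Multiplying both sides by 75: x ≡ 75·3 = 225 ≡ 67 (mod 79).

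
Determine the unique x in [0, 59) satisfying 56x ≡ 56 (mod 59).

56⁻¹ ≡ 39 (mod 59) because 56·39 = 2184 = 37·59 + 1.
Multiplying both sides by 39: x ≡ 39·56 = 2184 ≡ 1 (mod 59).
Check: 56·1 = 56 = 0·59 + 56.

1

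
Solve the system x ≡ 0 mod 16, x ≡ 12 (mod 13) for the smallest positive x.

64

x ≡ 12 (mod 13) gives x ∈ {12, 25, 38, 51, 64}.
The first of these with x mod 16 = 0 is 64.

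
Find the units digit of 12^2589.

The units digit of 12^n cycles with period 4: 2, 4, 8, 6, …
2589 mod 4 = 1, so the last digit matches 2^1 = 2.

2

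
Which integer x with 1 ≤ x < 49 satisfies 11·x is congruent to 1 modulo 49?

49 = 4·11 + 5
11 = 2·5 + 1
5 = 5·1 + 0
Back-substituting gives 11·9 ≡ 1 (mod 49).

9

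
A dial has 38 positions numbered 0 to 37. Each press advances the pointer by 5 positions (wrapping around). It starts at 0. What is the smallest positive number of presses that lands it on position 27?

The inverse of 5 mod 38 is 23 (since 5·23 = 115 ≡ 1).
So x ≡ 23·27 = 621 ≡ 13 (mod 38).
Check: 5·13 = 65 = 1·38 + 27.

13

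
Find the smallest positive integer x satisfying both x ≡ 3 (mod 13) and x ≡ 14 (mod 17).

x ≡ 3 (mod 13) gives x ∈ {3, 16, 29, 42, 55, 68, 81, 94, …}.
The first of these with x mod 17 = 14 is 133.

133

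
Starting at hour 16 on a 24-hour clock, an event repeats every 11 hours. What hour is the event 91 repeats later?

9

91·11 = 1001.
Dividing 1001 by 24 gives quotient 41 and remainder 17.
(16 + 17) mod 24 = 9.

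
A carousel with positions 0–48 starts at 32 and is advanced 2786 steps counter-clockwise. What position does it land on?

39

Dividing 2786 by 49 gives quotient 56 and remainder 42.
(32 − 42) mod 49 = 39.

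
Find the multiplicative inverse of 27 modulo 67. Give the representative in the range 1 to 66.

67 = 2·27 + 13
27 = 2·13 + 1
13 = 13·1 + 0
Back-substituting gives 27·5 ≡ 1 (mod 67).

5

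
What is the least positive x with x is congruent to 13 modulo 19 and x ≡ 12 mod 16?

Since 16·6 ≡ 1 (mod 19), take x = 12 + 16·((13−12)·6 mod 19) = 12 + 16·6 = 108.
Check: 108 mod 19 = 13, 108 mod 16 = 12.

108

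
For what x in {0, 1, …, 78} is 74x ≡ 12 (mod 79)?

45

The inverse of 74 mod 79 is 63 (since 74·63 = 4662 ≡ 1).
So x ≡ 63·12 = 756 ≡ 45 (mod 79).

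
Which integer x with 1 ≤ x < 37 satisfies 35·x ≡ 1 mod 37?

18

35·18 = 630 = 17·37 + 1, so 35⁻¹ ≡ 18 (mod 37).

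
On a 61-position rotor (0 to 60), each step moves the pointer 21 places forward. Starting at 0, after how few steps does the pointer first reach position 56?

21⁻¹ ≡ 32 (mod 61) because 21·32 = 672 = 11·61 + 1.
Multiplying both sides by 32: x ≡ 32·56 = 1792 ≡ 23 (mod 61).
Check: 21·23 = 483 = 7·61 + 56.

23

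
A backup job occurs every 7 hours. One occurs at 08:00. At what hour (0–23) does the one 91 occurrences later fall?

21

91·7 = 637.
637 − 26·24 = 13, so 637 ≡ 13 (mod 24).
(8 + 13) mod 24 = 21.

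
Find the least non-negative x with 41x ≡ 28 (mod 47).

11

41⁻¹ ≡ 39 (mod 47) because 41·39 = 1599 = 34·47 + 1.
Multiplying both sides by 39: x ≡ 39·28 = 1092 ≡ 11 (mod 47).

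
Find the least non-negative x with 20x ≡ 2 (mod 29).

20⁻¹ ≡ 16 (mod 29) because 20·16 = 320 = 11·29 + 1.
So x ≡ 16·2 = 32 ≡ 3 (mod 29).

3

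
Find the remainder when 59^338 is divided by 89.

20

Successive squares of 59 mod 89: 59^1≡59, 59^2≡10, 59^4≡11, 59^8≡32, 59^16≡45, 59^32≡67, 59^64≡39, 59^128≡8, 59^256≡64.
338 = 2 + 16 + 64 + 256, so 59^338 ≡ 10·45·39·64 ≡ 20 (mod 89).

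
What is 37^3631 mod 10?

Powers of 7 mod 10 repeat with period 4: 7, 9, 3, 1.
3631 mod 4 = 3, so the last digit matches 7^3 = 3.

3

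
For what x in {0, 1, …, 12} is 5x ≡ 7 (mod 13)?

5⁻¹ ≡ 8 (mod 13) because 5·8 = 40 = 3·13 + 1.
Multiplying both sides by 8: x ≡ 8·7 = 56 ≡ 4 (mod 13).
Check: 5·4 = 20 = 1·13 + 7.

4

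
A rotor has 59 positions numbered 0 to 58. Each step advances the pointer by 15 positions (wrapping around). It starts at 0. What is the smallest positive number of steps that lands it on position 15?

1

15⁻¹ ≡ 4 (mod 59) because 15·4 = 60 = 1·59 + 1.
So x ≡ 4·15 = 60 ≡ 1 (mod 59).
Check: 15·1 = 15 = 0·59 + 15.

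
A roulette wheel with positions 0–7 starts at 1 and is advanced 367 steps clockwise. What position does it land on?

367 = 45·8 + 7, so 367 mod 8 = 7.
(1 + 7) mod 8 = 0.

0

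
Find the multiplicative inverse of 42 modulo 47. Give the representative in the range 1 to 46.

42·28 = 1176 = 25·47 + 1, so 42⁻¹ ≡ 28 (mod 47).

28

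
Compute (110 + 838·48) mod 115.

84

838·48 = 40224.
40224 − 349·115 = 89, so 40224 ≡ 89 (mod 115).
(110 + 89) mod 115 = 84.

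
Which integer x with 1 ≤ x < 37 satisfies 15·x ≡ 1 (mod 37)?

15·5 = 75 = 2·37 + 1, so 15⁻¹ ≡ 5 (mod 37).

5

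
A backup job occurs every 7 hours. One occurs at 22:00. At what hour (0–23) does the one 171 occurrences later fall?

171·7 = 1197.
1197 mod 24 = 21 (since 49·24 = 1176).
(22 + 21) mod 24 = 19.

19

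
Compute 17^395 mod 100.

93

Successive squares of 17 mod 100: 17^1≡17, 17^2≡89, 17^4≡21, 17^8≡41, 17^16≡81, 17^32≡61, 17^64≡21, 17^128≡41, 17^256≡81.
395 = 1 + 2 + 8 + 128 + 256, so 17^395 ≡ 17·89·41·41·81 ≡ 93 (mod 100).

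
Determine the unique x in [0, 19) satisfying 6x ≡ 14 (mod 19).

15

The inverse of 6 mod 19 is 16 (since 6·16 = 96 ≡ 1).
Multiplying both sides by 16: x ≡ 16·14 = 224 ≡ 15 (mod 19).
Check: 6·15 = 90 = 4·19 + 14.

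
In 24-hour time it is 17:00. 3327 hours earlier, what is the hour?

3327 mod 24 = 15 (since 138·24 = 3312).
(17 − 15) mod 24 = 2.

2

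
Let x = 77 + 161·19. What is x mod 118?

161·19 = 3059.
3059 = 25·118 + 109, so 3059 mod 118 = 109.
(77 + 109) mod 118 = 68.

68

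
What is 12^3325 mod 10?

Powers of 2 mod 10 repeat with period 4: 2, 4, 8, 6.
3325 mod 4 = 1, so the last digit matches 2^1 = 2.

2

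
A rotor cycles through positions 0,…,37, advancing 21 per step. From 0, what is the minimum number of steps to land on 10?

21⁻¹ ≡ 29 (mod 38) because 21·29 = 609 = 16·38 + 1.
So x ≡ 29·10 = 290 ≡ 24 (mod 38).

24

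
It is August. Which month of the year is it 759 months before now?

May

759 mod 12 = 3 (since 63·12 = 756).
August − 3 months → May.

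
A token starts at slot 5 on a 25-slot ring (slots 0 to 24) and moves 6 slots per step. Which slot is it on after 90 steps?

20

90·6 = 540.
540 = 21·25 + 15, so 540 mod 25 = 15.
(5 + 15) mod 25 = 20.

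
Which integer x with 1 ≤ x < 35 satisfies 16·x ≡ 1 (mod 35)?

11

16·11 = 176 = 5·35 + 1, so 16⁻¹ ≡ 11 (mod 35).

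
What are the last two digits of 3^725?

43

By repeated squaring mod 100: 3^1≡3, 3^2≡9, 3^4≡81, 3^8≡61, 3^16≡21, 3^32≡41, 3^64≡81, 3^128≡61, 3^256≡21, 3^512≡41.
Since 725 = 1 + 4 + 16 + 64 + 128 + 512 in binary, 3^725 ≡ 3·81·21·81·61·41 ≡ 43 (mod 100).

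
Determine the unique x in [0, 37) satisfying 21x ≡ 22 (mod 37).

21⁻¹ ≡ 30 (mod 37) because 21·30 = 630 = 17·37 + 1.
Multiplying both sides by 30: x ≡ 30·22 = 660 ≡ 31 (mod 37).
Check: 21·31 = 651 = 17·37 + 22.

31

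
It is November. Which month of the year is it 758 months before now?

September

758 − 63·12 = 2, so 758 ≡ 2 (mod 12).
November − 2 months → September.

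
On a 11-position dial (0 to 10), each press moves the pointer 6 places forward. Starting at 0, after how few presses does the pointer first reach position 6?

The inverse of 6 mod 11 is 2 (since 6·2 = 12 ≡ 1).
So x ≡ 2·6 = 12 ≡ 1 (mod 11).

1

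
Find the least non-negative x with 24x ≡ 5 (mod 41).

24⁻¹ ≡ 12 (mod 41) because 24·12 = 288 = 7·41 + 1.
Multiplying both sides by 12: x ≡ 12·5 = 60 ≡ 19 (mod 41).

19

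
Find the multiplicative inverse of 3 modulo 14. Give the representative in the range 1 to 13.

3·5 = 15 = 1·14 + 1, so 3⁻¹ ≡ 5 (mod 14).

5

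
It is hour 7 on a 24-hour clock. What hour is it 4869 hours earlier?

10

4869 = 202·24 + 21, so 4869 mod 24 = 21.
(7 − 21) mod 24 = 10.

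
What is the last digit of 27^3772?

1

Powers of 7 mod 10 repeat with period 4: 7, 9, 3, 1.
3772 mod 4 = 0, so the last digit matches 7^4 = 1.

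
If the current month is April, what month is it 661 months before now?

661 = 55·12 + 1, so 661 mod 12 = 1.
April − 1 month → March.

March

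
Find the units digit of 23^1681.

Last digits of 3^n: 3, 9, 7, 1 (period 4).
1681 mod 4 = 1, so the last digit matches 3^1 = 3.

3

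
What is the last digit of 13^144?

Last digits of 3^n: 3, 9, 7, 1 (period 4).
144 mod 4 = 0, so the last digit matches 3^4 = 1.

1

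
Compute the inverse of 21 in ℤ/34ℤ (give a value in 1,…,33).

13

34 = 1·21 + 13
21 = 1·13 + 8
13 = 1·8 + 5
8 = 1·5 + 3
5 = 1·3 + 2
3 = 1·2 + 1
2 = 2·1 + 0
Back-substituting gives 21·13 ≡ 1 (mod 34).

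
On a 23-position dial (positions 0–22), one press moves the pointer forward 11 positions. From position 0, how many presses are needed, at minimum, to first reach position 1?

11·21 = 231 = 10·23 + 1, so 11⁻¹ ≡ 21 (mod 23).

21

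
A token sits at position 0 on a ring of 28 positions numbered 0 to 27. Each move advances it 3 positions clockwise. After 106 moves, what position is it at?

10

106·3 = 318.
318 mod 28 = 10 (since 11·28 = 308).
(0 + 10) mod 28 = 10.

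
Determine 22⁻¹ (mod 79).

18

22·18 = 396 = 5·79 + 1, so 22⁻¹ ≡ 18 (mod 79).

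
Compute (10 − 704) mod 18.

704 = 39·18 + 2, so 704 mod 18 = 2.
(10 − 2) mod 18 = 8.

8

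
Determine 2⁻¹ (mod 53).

2·27 = 54 = 1·53 + 1, so 2⁻¹ ≡ 27 (mod 53).

27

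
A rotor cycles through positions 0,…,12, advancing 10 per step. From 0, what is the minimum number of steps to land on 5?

7

10⁻¹ ≡ 4 (mod 13) because 10·4 = 40 = 3·13 + 1.
Multiplying both sides by 4: x ≡ 4·5 = 20 ≡ 7 (mod 13).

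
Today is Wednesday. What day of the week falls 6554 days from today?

Friday

6554 − 936·7 = 2, so 6554 ≡ 2 (mod 7).
Wednesday + 2 days → Friday.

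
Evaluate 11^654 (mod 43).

41

Successive squares of 11 mod 43: 11^1≡11, 11^2≡35, 11^4≡21, 11^8≡11, 11^16≡35, 11^32≡21, 11^64≡11, 11^128≡35, 11^256≡21, 11^512≡11.
654 = 2 + 4 + 8 + 128 + 512, so 11^654 ≡ 35·21·11·35·11 ≡ 41 (mod 43).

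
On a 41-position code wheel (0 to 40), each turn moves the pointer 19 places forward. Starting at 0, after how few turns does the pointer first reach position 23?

The inverse of 19 mod 41 is 13 (since 19·13 = 247 ≡ 1).
So x ≡ 13·23 = 299 ≡ 12 (mod 41).
Check: 19·12 = 228 = 5·41 + 23.

12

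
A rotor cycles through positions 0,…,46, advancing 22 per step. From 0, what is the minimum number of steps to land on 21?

22⁻¹ ≡ 15 (mod 47) because 22·15 = 330 = 7·47 + 1.
So x ≡ 15·21 = 315 ≡ 33 (mod 47).

33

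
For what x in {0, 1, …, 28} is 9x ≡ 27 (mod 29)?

3

The inverse of 9 mod 29 is 13 (since 9·13 = 117 ≡ 1).
Multiplying both sides by 13: x ≡ 13·27 = 351 ≡ 3 (mod 29).
Check: 9·3 = 27 = 0·29 + 27.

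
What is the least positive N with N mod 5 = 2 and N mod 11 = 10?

Since 11·1 ≡ 1 (mod 5), take x = 10 + 11·((2−10)·1 mod 5) = 10 + 11·2 = 32.
Check: 32 mod 5 = 2, 32 mod 11 = 10.

32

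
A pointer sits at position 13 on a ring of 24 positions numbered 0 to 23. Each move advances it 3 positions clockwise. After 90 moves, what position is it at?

19

90·3 = 270.
270 − 11·24 = 6, so 270 ≡ 6 (mod 24).
(13 + 6) mod 24 = 19.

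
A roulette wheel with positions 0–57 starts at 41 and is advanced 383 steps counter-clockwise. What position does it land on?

6

Dividing 383 by 58 gives quotient 6 and remainder 35.
(41 − 35) mod 58 = 6.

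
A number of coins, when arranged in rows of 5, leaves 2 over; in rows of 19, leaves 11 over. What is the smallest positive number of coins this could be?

x ≡ 2 (mod 5) gives x ∈ {2, 7, 12, 17, 22, 27, 32, 37, …}.
The first of these with x mod 19 = 11 is 87.

87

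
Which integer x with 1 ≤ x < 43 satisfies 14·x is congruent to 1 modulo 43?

40

43 = 3·14 + 1
14 = 14·1 + 0
Back-substituting gives 14·40 ≡ 1 (mod 43).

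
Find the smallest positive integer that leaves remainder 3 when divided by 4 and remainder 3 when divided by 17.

3

Since 17·1 ≡ 1 (mod 4), take x = 3 + 17·((3−3)·1 mod 4) = 3 + 17·0 = 3.
Check: 3 mod 4 = 3, 3 mod 17 = 3.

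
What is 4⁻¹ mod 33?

33 = 8·4 + 1
4 = 4·1 + 0
Back-substituting gives 4·25 ≡ 1 (mod 33).

25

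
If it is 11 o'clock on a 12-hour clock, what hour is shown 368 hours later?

7

368 = 30·12 + 8, so 368 mod 12 = 8.
11 + 8 → 7 on a 12-hour dial.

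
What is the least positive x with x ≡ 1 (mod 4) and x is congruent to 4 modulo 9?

13

Since 9·1 ≡ 1 (mod 4), take x = 4 + 9·((1−4)·1 mod 4) = 4 + 9·1 = 13.
Check: 13 mod 4 = 1, 13 mod 9 = 4.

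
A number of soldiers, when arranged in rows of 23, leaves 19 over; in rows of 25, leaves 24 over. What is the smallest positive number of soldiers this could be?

249

Since 25·12 ≡ 1 (mod 23), take x = 24 + 25·((19−24)·12 mod 23) = 24 + 25·9 = 249.
Check: 249 mod 23 = 19, 249 mod 25 = 24.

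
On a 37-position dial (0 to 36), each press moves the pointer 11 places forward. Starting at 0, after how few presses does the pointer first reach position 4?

34

The inverse of 11 mod 37 is 27 (since 11·27 = 297 ≡ 1).
So x ≡ 27·4 = 108 ≡ 34 (mod 37).
Check: 11·34 = 374 = 10·37 + 4.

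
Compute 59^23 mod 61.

By repeated squaring mod 61: 59^1≡59, 59^2≡4, 59^4≡16, 59^8≡12, 59^16≡22.
Since 23 = 1 + 2 + 4 + 16 in binary, 59^23 ≡ 59·4·16·22 ≡ 51 (mod 61).

51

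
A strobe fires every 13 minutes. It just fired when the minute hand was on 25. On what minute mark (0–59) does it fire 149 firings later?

42

149·13 = 1937.
1937 = 32·60 + 17, so 1937 mod 60 = 17.
(25 + 17) mod 60 = 42.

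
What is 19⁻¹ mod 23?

19·17 = 323 = 14·23 + 1, so 19⁻¹ ≡ 17 (mod 23).

17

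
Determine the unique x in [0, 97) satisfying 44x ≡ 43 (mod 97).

The inverse of 44 mod 97 is 86 (since 44·86 = 3784 ≡ 1).
Multiplying both sides by 86: x ≡ 86·43 = 3698 ≡ 12 (mod 97).
Check: 44·12 = 528 = 5·97 + 43.

12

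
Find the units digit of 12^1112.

Last digits of 2^n: 2, 4, 8, 6 (period 4).
1112 leaves remainder 0 on division by 4, so 12^1112 ends in 6.

6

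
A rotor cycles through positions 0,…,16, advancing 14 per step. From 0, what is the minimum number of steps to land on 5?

14⁻¹ ≡ 11 (mod 17) because 14·11 = 154 = 9·17 + 1.
Multiplying both sides by 11: x ≡ 11·5 = 55 ≡ 4 (mod 17).
Check: 14·4 = 56 = 3·17 + 5.

4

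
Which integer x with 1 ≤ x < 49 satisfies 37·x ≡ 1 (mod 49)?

4

49 = 1·37 + 12
37 = 3·12 + 1
12 = 12·1 + 0
Back-substituting gives 37·4 ≡ 1 (mod 49).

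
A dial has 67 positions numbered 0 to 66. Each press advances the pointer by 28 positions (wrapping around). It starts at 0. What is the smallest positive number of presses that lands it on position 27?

28⁻¹ ≡ 12 (mod 67) because 28·12 = 336 = 5·67 + 1.
Multiplying both sides by 12: x ≡ 12·27 = 324 ≡ 56 (mod 67).

56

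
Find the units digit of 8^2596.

Last digits of 8^n: 8, 4, 2, 6 (period 4).
2596 leaves remainder 0 on division by 4, so 8^2596 ends in 6.

6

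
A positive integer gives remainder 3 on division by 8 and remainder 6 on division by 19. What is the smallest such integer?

139

Since 19·3 ≡ 1 (mod 8), take x = 6 + 19·((3−6)·3 mod 8) = 6 + 19·7 = 139.
Check: 139 mod 8 = 3, 139 mod 19 = 6.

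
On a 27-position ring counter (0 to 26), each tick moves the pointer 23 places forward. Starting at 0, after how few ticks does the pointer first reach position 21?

The inverse of 23 mod 27 is 20 (since 23·20 = 460 ≡ 1).
So x ≡ 20·21 = 420 ≡ 15 (mod 27).

15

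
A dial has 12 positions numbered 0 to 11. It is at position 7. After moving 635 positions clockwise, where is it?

6

635 mod 12 = 11 (since 52·12 = 624).
(7 + 11) mod 12 = 6.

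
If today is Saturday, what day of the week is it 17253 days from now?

Thursday

17253 − 2464·7 = 5, so 17253 ≡ 5 (mod 7).
Saturday + 5 days → Thursday.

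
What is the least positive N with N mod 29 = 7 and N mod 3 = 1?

x ≡ 1 (mod 3) gives x ∈ {1, 4, 7}.
The first of these with x mod 29 = 7 is 7.

7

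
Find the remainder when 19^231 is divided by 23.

Successive squares of 19 mod 23: 19^1≡19, 19^2≡16, 19^4≡3, 19^8≡9, 19^16≡12, 19^32≡6, 19^64≡13, 19^128≡8.
231 = 1 + 2 + 4 + 32 + 64 + 128, so 19^231 ≡ 19·16·3·6·13·8 ≡ 22 (mod 23).

22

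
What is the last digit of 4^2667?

4

Last digits of 4^n: 4, 6 (period 2).
2667 mod 2 = 1, so the last digit matches 4^1 = 4.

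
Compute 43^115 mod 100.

By repeated squaring mod 100: 43^1≡43, 43^2≡49, 43^4≡1, 43^8≡1, 43^16≡1, 43^32≡1, 43^64≡1.
Since 115 = 1 + 2 + 16 + 32 + 64 in binary, 43^115 ≡ 43·49·1·1·1 ≡ 7 (mod 100).

7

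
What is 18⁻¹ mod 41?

16

41 = 2·18 + 5
18 = 3·5 + 3
5 = 1·3 + 2
3 = 1·2 + 1
2 = 2·1 + 0
Back-substituting gives 18·16 ≡ 1 (mod 41).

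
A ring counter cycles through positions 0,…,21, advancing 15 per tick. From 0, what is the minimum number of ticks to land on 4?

12

The inverse of 15 mod 22 is 3 (since 15·3 = 45 ≡ 1).
So x ≡ 3·4 = 12 ≡ 12 (mod 22).
Check: 15·12 = 180 = 8·22 + 4.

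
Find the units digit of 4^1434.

6

Powers of 4 mod 10 repeat with period 2: 4, 6.
1434 leaves remainder 0 on division by 2, so 4^1434 ends in 6.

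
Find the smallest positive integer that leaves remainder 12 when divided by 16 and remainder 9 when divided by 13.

x ≡ 9 (mod 13) gives x ∈ {9, 22, 35, 48, 61, 74, 87, 100, …}.
The first of these with x mod 16 = 12 is 204.

204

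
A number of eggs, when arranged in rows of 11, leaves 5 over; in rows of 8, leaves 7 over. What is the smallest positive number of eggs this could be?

71

x ≡ 7 (mod 8) gives x ∈ {7, 15, 23, 31, 39, 47, 55, 63, …}.
The first of these with x mod 11 = 5 is 71.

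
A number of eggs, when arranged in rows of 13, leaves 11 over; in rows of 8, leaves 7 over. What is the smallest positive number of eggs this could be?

63

x ≡ 7 (mod 8) gives x ∈ {7, 15, 23, 31, 39, 47, 55, 63}.
The first of these with x mod 13 = 11 is 63.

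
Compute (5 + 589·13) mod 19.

589·13 = 7657.
7657 = 403·19 + 0, so 7657 mod 19 = 0.
(5 + 0) mod 19 = 5.

5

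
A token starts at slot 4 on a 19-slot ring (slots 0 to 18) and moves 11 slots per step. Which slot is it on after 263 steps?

263·11 = 2893.
2893 mod 19 = 5 (since 152·19 = 2888).
(4 + 5) mod 19 = 9.

9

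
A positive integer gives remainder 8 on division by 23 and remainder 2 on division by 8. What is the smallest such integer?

Since 8·3 ≡ 1 (mod 23), take x = 2 + 8·((8−2)·3 mod 23) = 2 + 8·18 = 146.
Check: 146 mod 23 = 8, 146 mod 8 = 2.

146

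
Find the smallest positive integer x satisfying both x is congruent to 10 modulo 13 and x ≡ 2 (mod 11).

x ≡ 2 (mod 11) gives x ∈ {2, 13, 24, 35, 46, 57, 68, 79, …}.
The first of these with x mod 13 = 10 is 101.

101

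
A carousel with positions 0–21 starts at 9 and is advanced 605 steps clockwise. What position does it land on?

Dividing 605 by 22 gives quotient 27 and remainder 11.
(9 + 11) mod 22 = 20.

20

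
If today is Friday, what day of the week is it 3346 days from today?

Dividing 3346 by 7 gives quotient 478 and remainder 0.
Friday + 0 days → Friday.

Friday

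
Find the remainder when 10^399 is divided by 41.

Square-and-reduce mod 41: 10^1≡10, 10^2≡18, 10^4≡37, 10^8≡16, 10^16≡10, 10^32≡18, 10^64≡37, 10^128≡16, 10^256≡10.
399 = 1 + 2 + 4 + 8 + 128 + 256, so 10^399 ≡ 10·18·37·16·16·10 ≡ 37 (mod 41).

37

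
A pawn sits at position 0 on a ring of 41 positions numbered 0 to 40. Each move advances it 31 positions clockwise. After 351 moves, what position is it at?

351·31 = 10881.
10881 mod 41 = 16 (since 265·41 = 10865).
(0 + 16) mod 41 = 16.

16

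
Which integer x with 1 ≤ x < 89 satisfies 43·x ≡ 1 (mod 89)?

43·29 = 1247 = 14·89 + 1, so 43⁻¹ ≡ 29 (mod 89).

29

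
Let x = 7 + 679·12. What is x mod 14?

679·12 = 8148.
8148 mod 14 = 0 (since 582·14 = 8148).
(7 + 0) mod 14 = 7.

7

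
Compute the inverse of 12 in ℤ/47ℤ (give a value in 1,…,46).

47 = 3·12 + 11
12 = 1·11 + 1
11 = 11·1 + 0
Back-substituting gives 12·4 ≡ 1 (mod 47).

4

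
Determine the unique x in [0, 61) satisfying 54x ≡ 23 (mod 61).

54⁻¹ ≡ 26 (mod 61) because 54·26 = 1404 = 23·61 + 1.
Multiplying both sides by 26: x ≡ 26·23 = 598 ≡ 49 (mod 61).
Check: 54·49 = 2646 = 43·61 + 23.

49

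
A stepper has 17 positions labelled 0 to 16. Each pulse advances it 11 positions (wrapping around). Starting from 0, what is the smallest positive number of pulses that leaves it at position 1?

11·14 = 154 = 9·17 + 1, so 11⁻¹ ≡ 14 (mod 17).

14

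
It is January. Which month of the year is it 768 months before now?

Dividing 768 by 12 gives quotient 64 and remainder 0.
January − 0 months → January.

January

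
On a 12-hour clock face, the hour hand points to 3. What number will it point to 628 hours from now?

628 − 52·12 = 4, so 628 ≡ 4 (mod 12).
3 + 4 → 7 on a 12-hour dial.

7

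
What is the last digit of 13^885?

Powers of 3 mod 10 repeat with period 4: 3, 9, 7, 1.
885 leaves remainder 1 on division by 4, so 13^885 ends in 3.

3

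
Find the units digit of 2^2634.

The units digit of 2^n cycles with period 4: 2, 4, 8, 6, …
2634 leaves remainder 2 on division by 4, so 2^2634 ends in 4.

4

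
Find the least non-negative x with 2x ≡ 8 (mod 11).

2⁻¹ ≡ 6 (mod 11) because 2·6 = 12 = 1·11 + 1.
So x ≡ 6·8 = 48 ≡ 4 (mod 11).
Check: 2·4 = 8 = 0·11 + 8.

4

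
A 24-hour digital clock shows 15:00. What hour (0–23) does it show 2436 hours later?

2436 = 101·24 + 12, so 2436 mod 24 = 12.
(15 + 12) mod 24 = 3.

3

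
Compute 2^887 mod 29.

Square-and-reduce mod 29: 2^1≡2, 2^2≡4, 2^4≡16, 2^8≡24, 2^16≡25, 2^32≡16, 2^64≡24, 2^128≡25, 2^256≡16, 2^512≡24.
Since 887 = 1 + 2 + 4 + 16 + 32 + 64 + 256 + 512 in binary, 2^887 ≡ 2·4·16·25·16·24·16·24 ≡ 26 (mod 29).

26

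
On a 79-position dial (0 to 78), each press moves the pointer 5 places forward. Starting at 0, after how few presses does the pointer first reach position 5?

5⁻¹ ≡ 16 (mod 79) because 5·16 = 80 = 1·79 + 1.
So x ≡ 16·5 = 80 ≡ 1 (mod 79).
Check: 5·1 = 5 = 0·79 + 5.

1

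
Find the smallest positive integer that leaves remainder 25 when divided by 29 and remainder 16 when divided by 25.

141

Since 25·7 ≡ 1 (mod 29), take x = 16 + 25·((25−16)·7 mod 29) = 16 + 25·5 = 141.
Check: 141 mod 29 = 25, 141 mod 25 = 16.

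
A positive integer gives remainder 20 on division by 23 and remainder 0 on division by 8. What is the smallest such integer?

112

x ≡ 0 (mod 8) gives x ∈ {0, 8, 16, 24, 32, 40, 48, 56, …}.
The first of these with x mod 23 = 20 is 112.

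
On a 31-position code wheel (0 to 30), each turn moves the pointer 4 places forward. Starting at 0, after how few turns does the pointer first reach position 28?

The inverse of 4 mod 31 is 8 (since 4·8 = 32 ≡ 1).
Multiplying both sides by 8: x ≡ 8·28 = 224 ≡ 7 (mod 31).

7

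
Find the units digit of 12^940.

Powers of 2 mod 10 repeat with period 4: 2, 4, 8, 6.
940 leaves remainder 0 on division by 4, so 12^940 ends in 6.

6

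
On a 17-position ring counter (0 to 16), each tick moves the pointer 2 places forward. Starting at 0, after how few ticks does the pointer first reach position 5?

11

2⁻¹ ≡ 9 (mod 17) because 2·9 = 18 = 1·17 + 1.
So x ≡ 9·5 = 45 ≡ 11 (mod 17).
Check: 2·11 = 22 = 1·17 + 5.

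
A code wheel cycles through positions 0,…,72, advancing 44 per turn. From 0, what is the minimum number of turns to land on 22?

37

44⁻¹ ≡ 5 (mod 73) because 44·5 = 220 = 3·73 + 1.
So x ≡ 5·22 = 110 ≡ 37 (mod 73).
Check: 44·37 = 1628 = 22·73 + 22.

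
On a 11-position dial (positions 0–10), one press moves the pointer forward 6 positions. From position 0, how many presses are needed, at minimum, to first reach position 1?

11 = 1·6 + 5
6 = 1·5 + 1
5 = 5·1 + 0
Back-substituting gives 6·2 ≡ 1 (mod 11).

2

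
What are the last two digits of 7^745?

07

Successive squares of 7 mod 100: 7^1≡7, 7^2≡49, 7^4≡1, 7^8≡1, 7^16≡1, 7^32≡1, 7^64≡1, 7^128≡1, 7^256≡1, 7^512≡1.
Since 745 = 1 + 8 + 32 + 64 + 128 + 512 in binary, 7^745 ≡ 7·1·1·1·1·1 ≡ 7 (mod 100).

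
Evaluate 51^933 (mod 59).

Successive squares of 51 mod 59: 51^1≡51, 51^2≡5, 51^4≡25, 51^8≡35, 51^16≡45, 51^32≡19, 51^64≡7, 51^128≡49, 51^256≡41, 51^512≡29.
933 = 1 + 4 + 32 + 128 + 256 + 512, so 51^933 ≡ 51·25·19·49·41·29 ≡ 36 (mod 59).

36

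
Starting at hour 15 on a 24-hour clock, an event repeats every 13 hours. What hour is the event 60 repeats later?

3

60·13 = 780.
Dividing 780 by 24 gives quotient 32 and remainder 12.
(15 + 12) mod 24 = 3.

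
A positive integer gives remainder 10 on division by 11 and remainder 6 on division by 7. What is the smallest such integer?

x ≡ 6 (mod 7) gives x ∈ {6, 13, 20, 27, 34, 41, 48, 55, …}.
The first of these with x mod 11 = 10 is 76.

76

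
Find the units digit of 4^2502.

Powers of 4 mod 10 repeat with period 2: 4, 6.
2502 leaves remainder 0 on division by 2, so 4^2502 ends in 6.

6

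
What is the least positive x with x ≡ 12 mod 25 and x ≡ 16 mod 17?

x ≡ 16 (mod 17) gives x ∈ {16, 33, 50, 67, 84, 101, 118, 135, …}.
The first of these with x mod 25 = 12 is 237.

237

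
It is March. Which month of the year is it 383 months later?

383 − 31·12 = 11, so 383 ≡ 11 (mod 12).
March + 11 months → February.

February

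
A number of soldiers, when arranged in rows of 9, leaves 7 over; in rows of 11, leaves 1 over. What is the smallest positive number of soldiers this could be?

34

Since 11·5 ≡ 1 (mod 9), take x = 1 + 11·((7−1)·5 mod 9) = 1 + 11·3 = 34.
Check: 34 mod 9 = 7, 34 mod 11 = 1.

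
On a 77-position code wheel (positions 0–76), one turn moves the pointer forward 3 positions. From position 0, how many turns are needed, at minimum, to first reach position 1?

26

3·26 = 78 = 1·77 + 1, so 3⁻¹ ≡ 26 (mod 77).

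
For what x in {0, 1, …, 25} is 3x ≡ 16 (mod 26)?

14

The inverse of 3 mod 26 is 9 (since 3·9 = 27 ≡ 1).
So x ≡ 9·16 = 144 ≡ 14 (mod 26).
Check: 3·14 = 42 = 1·26 + 16.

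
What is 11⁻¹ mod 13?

6

11·6 = 66 = 5·13 + 1, so 11⁻¹ ≡ 6 (mod 13).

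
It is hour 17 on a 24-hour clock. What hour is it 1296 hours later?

1296 = 54·24 + 0, so 1296 mod 24 = 0.
(17 + 0) mod 24 = 17.

17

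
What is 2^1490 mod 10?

The units digit of 2^n cycles with period 4: 2, 4, 8, 6, …
1490 leaves remainder 2 on division by 4, so 2^1490 ends in 4.

4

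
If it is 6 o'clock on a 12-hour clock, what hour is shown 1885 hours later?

1885 mod 12 = 1 (since 157·12 = 1884).
6 + 1 → 7 on a 12-hour dial.

7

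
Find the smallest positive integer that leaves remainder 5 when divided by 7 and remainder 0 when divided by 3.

12

x ≡ 0 (mod 3) gives x ∈ {0, 3, 6, 9, 12}.
The first of these with x mod 7 = 5 is 12.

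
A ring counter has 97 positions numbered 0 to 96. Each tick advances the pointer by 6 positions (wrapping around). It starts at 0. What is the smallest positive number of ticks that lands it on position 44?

6⁻¹ ≡ 81 (mod 97) because 6·81 = 486 = 5·97 + 1.
Multiplying both sides by 81: x ≡ 81·44 = 3564 ≡ 72 (mod 97).

72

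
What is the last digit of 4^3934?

6

Powers of 4 mod 10 repeat with period 2: 4, 6.
3934 mod 2 = 0, so the last digit matches 4^2 = 6.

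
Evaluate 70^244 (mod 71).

Successive squares of 70 mod 71: 70^1≡70, 70^2≡1, 70^4≡1, 70^8≡1, 70^16≡1, 70^32≡1, 70^64≡1, 70^128≡1.
244 = 4 + 16 + 32 + 64 + 128, so 70^244 ≡ 1·1·1·1·1 ≡ 1 (mod 71).

1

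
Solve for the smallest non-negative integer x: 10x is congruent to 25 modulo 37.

21

The inverse of 10 mod 37 is 26 (since 10·26 = 260 ≡ 1).
So x ≡ 26·25 = 650 ≡ 21 (mod 37).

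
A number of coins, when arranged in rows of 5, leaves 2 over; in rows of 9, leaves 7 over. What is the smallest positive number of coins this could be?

7

x ≡ 2 (mod 5) gives x ∈ {2, 7}.
The first of these with x mod 9 = 7 is 7.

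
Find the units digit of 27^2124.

Last digits of 7^n: 7, 9, 3, 1 (period 4).
2124 leaves remainder 0 on division by 4, so 27^2124 ends in 1.

1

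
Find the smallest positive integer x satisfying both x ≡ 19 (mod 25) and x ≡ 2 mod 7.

x ≡ 2 (mod 7) gives x ∈ {2, 9, 16, 23, 30, 37, 44}.
The first of these with x mod 25 = 19 is 44.

44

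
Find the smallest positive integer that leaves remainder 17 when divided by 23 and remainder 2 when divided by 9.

x ≡ 2 (mod 9) gives x ∈ {2, 11, 20, 29, 38, 47, 56, 65, …}.
The first of these with x mod 23 = 17 is 155.

155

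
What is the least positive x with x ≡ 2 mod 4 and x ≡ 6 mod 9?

6

x ≡ 2 (mod 4) gives x ∈ {2, 6}.
The first of these with x mod 9 = 6 is 6.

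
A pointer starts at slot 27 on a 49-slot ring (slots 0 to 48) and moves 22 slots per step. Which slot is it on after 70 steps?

48

70·22 = 1540.
1540 − 31·49 = 21, so 1540 ≡ 21 (mod 49).
(27 + 21) mod 49 = 48.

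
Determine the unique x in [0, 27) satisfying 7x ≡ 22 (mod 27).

The inverse of 7 mod 27 is 4 (since 7·4 = 28 ≡ 1).
So x ≡ 4·22 = 88 ≡ 7 (mod 27).

7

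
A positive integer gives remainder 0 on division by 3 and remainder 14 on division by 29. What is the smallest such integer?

72

x ≡ 0 (mod 3) gives x ∈ {0, 3, 6, 9, 12, 15, 18, 21, …}.
The first of these with x mod 29 = 14 is 72.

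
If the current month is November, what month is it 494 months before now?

494 mod 12 = 2 (since 41·12 = 492).
November − 2 months → September.

September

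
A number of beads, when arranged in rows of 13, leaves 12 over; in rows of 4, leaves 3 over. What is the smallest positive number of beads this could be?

51

Since 4·10 ≡ 1 (mod 13), take x = 3 + 4·((12−3)·10 mod 13) = 3 + 4·12 = 51.
Check: 51 mod 13 = 12, 51 mod 4 = 3.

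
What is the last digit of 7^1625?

Powers of 7 mod 10 repeat with period 4: 7, 9, 3, 1.
1625 mod 4 = 1, so the last digit matches 7^1 = 7.

7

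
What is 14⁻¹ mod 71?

66

14·66 = 924 = 13·71 + 1, so 14⁻¹ ≡ 66 (mod 71).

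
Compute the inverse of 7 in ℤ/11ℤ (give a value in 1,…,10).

8

11 = 1·7 + 4
7 = 1·4 + 3
4 = 1·3 + 1
3 = 3·1 + 0
Back-substituting gives 7·8 ≡ 1 (mod 11).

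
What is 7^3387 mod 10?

The units digit of 7^n cycles with period 4: 7, 9, 3, 1, …
3387 leaves remainder 3 on division by 4, so 7^3387 ends in 3.

3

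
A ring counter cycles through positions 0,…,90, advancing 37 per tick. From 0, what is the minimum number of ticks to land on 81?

37⁻¹ ≡ 32 (mod 91) because 37·32 = 1184 = 13·91 + 1.
Multiplying both sides by 32: x ≡ 32·81 = 2592 ≡ 44 (mod 91).
Check: 37·44 = 1628 = 17·91 + 81.

44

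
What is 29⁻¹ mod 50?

19

29·19 = 551 = 11·50 + 1, so 29⁻¹ ≡ 19 (mod 50).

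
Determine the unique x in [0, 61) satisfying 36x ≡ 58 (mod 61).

The inverse of 36 mod 61 is 39 (since 36·39 = 1404 ≡ 1).
So x ≡ 39·58 = 2262 ≡ 5 (mod 61).

5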